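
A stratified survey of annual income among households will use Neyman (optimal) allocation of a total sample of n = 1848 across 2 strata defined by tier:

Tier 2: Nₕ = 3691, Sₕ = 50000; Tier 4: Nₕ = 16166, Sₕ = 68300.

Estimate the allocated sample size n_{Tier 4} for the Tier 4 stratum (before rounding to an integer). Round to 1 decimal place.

Neyman allocation: nₕ = n·NₕSₕ / Σⱼ NⱼSⱼ.
Σ NⱼSⱼ = 3691·50000 + 16166·68300 = 1.2886878 × 10^9.
n_{Tier 4} = 1848·16166·68300 / (1.2886878 × 10^9) = 1583.4.

1583.4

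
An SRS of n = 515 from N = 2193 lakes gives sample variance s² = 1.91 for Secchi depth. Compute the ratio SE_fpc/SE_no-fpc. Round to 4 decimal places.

0.8747

f = n/N = 515/2193 = 0.23483812.
SE_no-fpc = √(s²/n) = 0.060899408; SE_fpc = √((1−f)s²/n) = 0.053270863.
Ratio = √(1−f) = 0.87473532.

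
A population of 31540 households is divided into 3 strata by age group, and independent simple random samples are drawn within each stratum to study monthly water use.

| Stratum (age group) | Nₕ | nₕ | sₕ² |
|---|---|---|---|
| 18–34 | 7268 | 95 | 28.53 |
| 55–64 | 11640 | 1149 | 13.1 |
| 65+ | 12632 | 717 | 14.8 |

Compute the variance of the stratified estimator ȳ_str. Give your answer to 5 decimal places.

Var(ȳ_str) = Σₕ Wₕ²(1 − fₕ)sₕ²/nₕ with Wₕ = Nₕ/N, N = 31540.
18–34: Wₕ = 0.23043754; term = 0.23043754²·(1 − 0.01307100)·28.53/95 = 0.015738761.
55–64: Wₕ = 0.36905517; term = 0.36905517²·(1 − 0.09871134)·13.1/1149 = 0.0013995801.
65+: Wₕ = 0.40050729; term = 0.40050729²·(1 − 0.05676061)·14.8/717 = 0.0031230961.
Sum = 0.020261437.

0.02026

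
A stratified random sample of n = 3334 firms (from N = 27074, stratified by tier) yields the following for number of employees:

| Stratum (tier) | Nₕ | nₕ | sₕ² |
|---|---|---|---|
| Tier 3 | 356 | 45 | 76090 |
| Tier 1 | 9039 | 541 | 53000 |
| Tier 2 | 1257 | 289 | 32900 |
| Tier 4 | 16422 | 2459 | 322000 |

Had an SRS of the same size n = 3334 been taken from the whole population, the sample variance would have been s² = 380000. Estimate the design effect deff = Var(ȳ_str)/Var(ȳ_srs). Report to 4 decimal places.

Var(ȳ_str) = Σ Wₕ²(1−fₕ)sₕ²/nₕ with Wₕ = Nₕ/27074:
  Tier 3: (356/27074)²·(1−45/356)·76090/45 = 0.25539983
  Tier 1: (9039/27074)²·(1−541/9039)·53000/541 = 10.266227
  Tier 2: (1257/27074)²·(1−289/1257)·32900/289 = 0.18897478
  Tier 4: (16422/27074)²·(1−2459/16422)·322000/2459 = 40.963521
  → Var(ȳ_str) = 51.674123.
Var(ȳ_srs) = (1 − 3334/27074)·380000/3334 = 99.941598.
deff = 51.674123 / 99.941598 = 0.5170.

0.5170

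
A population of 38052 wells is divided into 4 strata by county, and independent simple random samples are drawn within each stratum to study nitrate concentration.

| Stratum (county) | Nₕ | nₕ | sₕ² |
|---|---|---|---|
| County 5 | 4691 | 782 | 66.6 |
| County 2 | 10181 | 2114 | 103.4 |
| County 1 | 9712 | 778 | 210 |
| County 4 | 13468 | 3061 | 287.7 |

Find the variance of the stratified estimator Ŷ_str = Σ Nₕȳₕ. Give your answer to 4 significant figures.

Var(Ŷ_str) = Σₕ Nₕ²(1 − fₕ)sₕ²/nₕ.
County 5: 4691²·(1 − 782/4691)·66.6/782 = 1.5617035 × 10^6.
County 2: 10181²·(1 − 2114/10181)·103.4/2114 = 4.01715 × 10^6.
County 1: 9712²·(1 − 778/9712)·210/778 = 2.3420401 × 10^7.
County 4: 13468²·(1 − 3061/13468)·287.7/3061 = 1.3173622 × 10^7.
Sum = 4.2172877 × 10^7.

4.217 × 10^7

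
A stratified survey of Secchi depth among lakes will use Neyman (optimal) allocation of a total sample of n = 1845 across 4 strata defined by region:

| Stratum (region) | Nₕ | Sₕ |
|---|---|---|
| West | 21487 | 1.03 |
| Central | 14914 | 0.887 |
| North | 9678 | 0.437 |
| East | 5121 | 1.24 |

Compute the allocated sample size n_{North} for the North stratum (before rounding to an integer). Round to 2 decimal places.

169.85

Neyman allocation: nₕ = n·NₕSₕ / Σⱼ NⱼSⱼ.
Σ NⱼSⱼ = 21487·1.03 + 14914·0.887 + 9678·0.437 + 5121·1.24 = 45939.654.
n_{North} = 1845·9678·0.437 / 45939.654 = 169.85.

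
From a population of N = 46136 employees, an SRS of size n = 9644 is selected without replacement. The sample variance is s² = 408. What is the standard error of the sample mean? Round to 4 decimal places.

0.1829

Under SRS without replacement, Var(ȳ) = (1 − f)·s²/n with f = n/N = 9644/46136 = 0.20903416.
Var(ȳ) = (1 − 0.20903416)·408/9644 = 0.79096584·0.042306097 = 0.033462678.
SE(ȳ) = √(0.033462678) = 0.1829.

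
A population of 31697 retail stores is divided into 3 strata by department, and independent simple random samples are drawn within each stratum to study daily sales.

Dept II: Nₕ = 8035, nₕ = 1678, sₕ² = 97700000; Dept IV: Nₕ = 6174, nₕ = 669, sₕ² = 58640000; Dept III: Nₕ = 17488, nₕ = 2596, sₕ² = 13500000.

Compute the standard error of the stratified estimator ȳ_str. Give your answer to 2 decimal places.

85.28

Var(ȳ_str) = Σₕ Wₕ²(1 − fₕ)sₕ²/nₕ with Wₕ = Nₕ/N, N = 31697.
Dept II: Wₕ = 0.25349402; term = 0.25349402²·(1 − 0.20883634)·97700000/1678 = 2960.0863.
Dept IV: Wₕ = 0.19478184; term = 0.19478184²·(1 − 0.10835763)·58640000/669 = 2965.2101.
Dept III: Wₕ = 0.55172414; term = 0.55172414²·(1 − 0.14844465)·13500000/2596 = 1347.9877.
Sum = 7273.2841.
SE = √(7273.2841) = 85.28.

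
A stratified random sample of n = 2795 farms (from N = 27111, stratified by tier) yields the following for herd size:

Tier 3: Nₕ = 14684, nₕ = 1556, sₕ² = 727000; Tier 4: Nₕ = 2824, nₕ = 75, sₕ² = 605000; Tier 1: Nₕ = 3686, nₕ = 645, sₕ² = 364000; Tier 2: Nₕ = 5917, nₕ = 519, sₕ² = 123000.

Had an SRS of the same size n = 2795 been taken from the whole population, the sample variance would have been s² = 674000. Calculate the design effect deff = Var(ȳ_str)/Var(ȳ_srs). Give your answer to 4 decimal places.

Var(ȳ_str) = Σ Wₕ²(1−fₕ)sₕ²/nₕ with Wₕ = Nₕ/27111:
  Tier 3: (14684/27111)²·(1−1556/14684)·727000/1556 = 122.53966
  Tier 4: (2824/27111)²·(1−75/2824)·605000/75 = 85.200564
  Tier 1: (3686/27111)²·(1−645/3686)·364000/645 = 8.6064162
  Tier 2: (5917/27111)²·(1−519/5917)·123000/519 = 10.29867
  → Var(ȳ_str) = 226.64531.
Var(ȳ_srs) = (1 − 2795/27111)·674000/2795 = 216.28414.
deff = 226.64531 / 216.28414 = 1.0479.

1.0479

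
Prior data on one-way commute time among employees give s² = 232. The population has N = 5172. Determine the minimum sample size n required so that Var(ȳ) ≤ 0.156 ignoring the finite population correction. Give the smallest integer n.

Without fpc, n₀ = s²/D = 232/0.156 = 1487.1795.
Rounding up, n = 1488.

1488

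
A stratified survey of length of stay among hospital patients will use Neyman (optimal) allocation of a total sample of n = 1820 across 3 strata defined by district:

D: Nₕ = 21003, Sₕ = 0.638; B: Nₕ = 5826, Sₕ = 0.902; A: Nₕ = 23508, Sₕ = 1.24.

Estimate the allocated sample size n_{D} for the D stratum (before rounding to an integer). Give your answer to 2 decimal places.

Neyman allocation: nₕ = n·NₕSₕ / Σⱼ NⱼSⱼ.
Σ NⱼSⱼ = 21003·0.638 + 5826·0.902 + 23508·1.24 = 47804.886.
n_{D} = 1820·21003·0.638 / 47804.886 = 510.15.

510.15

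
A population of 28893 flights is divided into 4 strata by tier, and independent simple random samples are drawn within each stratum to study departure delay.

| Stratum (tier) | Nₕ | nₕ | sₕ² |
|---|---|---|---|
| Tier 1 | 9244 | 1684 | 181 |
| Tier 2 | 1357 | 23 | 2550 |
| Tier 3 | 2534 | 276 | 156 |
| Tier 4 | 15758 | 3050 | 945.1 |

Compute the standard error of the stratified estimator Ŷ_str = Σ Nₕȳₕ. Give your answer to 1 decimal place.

Var(Ŷ_str) = Σₕ Nₕ²(1 − fₕ)sₕ²/nₕ.
Tier 1: 9244²·(1 − 1684/9244)·181/1684 = 7.5113538 × 10^6.
Tier 2: 1357²·(1 − 23/1357)·2550/23 = 2.007003 × 10^8.
Tier 3: 2534²·(1 − 276/2534)·156/276 = 3.234045 × 10^6.
Tier 4: 15758²·(1 − 3050/15758)·945.1/3050 = 6.2052063 × 10^7.
Sum = 2.7349776 × 10^8.
SE = √(2.7349776 × 10^8) = 16537.8.

16537.8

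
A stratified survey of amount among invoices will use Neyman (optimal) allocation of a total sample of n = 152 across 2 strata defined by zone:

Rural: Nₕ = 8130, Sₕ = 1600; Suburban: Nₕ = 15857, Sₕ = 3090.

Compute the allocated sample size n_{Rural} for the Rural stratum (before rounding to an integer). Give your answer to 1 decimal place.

31.9

Neyman allocation: nₕ = n·NₕSₕ / Σⱼ NⱼSⱼ.
Σ NⱼSⱼ = 8130·1600 + 15857·3090 = 6.200613 × 10^7.
n_{Rural} = 152·8130·1600 / (6.200613 × 10^7) = 31.9.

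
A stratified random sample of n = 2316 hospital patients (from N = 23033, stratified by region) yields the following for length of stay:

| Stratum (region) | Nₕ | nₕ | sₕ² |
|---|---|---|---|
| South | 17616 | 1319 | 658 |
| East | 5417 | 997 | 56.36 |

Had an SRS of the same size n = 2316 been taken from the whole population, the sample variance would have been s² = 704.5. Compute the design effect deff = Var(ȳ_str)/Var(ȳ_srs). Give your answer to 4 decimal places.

Var(ȳ_str) = Σ Wₕ²(1−fₕ)sₕ²/nₕ with Wₕ = Nₕ/23033:
  South: (17616/23033)²·(1−1319/17616)·658/1319 = 0.26995728
  East: (5417/23033)²·(1−997/5417)·56.36/997 = 0.002551267
  → Var(ȳ_str) = 0.27250855.
Var(ȳ_srs) = (1 − 2316/23033)·704.5/2316 = 0.27360171.
deff = 0.27250855 / 0.27360171 = 0.9960.

0.9960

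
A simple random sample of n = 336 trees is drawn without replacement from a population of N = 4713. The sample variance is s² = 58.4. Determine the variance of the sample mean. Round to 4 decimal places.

0.1614

Under SRS without replacement, Var(ȳ) = (1 − f)·s²/n with f = n/N = 336/4713 = 0.07129217.
Var(ȳ) = (1 − 0.07129217)·58.4/336 = 0.92870783·0.17380952 = 0.16141827.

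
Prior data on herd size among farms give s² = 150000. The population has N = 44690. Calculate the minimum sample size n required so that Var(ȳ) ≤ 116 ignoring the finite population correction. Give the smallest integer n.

Without fpc, n₀ = s²/D = 150000/116 = 1293.1034.
Rounding up, n = 1294.

1294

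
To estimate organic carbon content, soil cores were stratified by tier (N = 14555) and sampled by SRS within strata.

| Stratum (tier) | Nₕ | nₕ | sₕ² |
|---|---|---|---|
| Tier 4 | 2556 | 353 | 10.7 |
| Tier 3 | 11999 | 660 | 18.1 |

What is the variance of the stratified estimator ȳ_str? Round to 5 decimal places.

Var(ȳ_str) = Σₕ Wₕ²(1 − fₕ)sₕ²/nₕ with Wₕ = Nₕ/N, N = 14555.
Tier 4: Wₕ = 0.17560976; term = 0.17560976²·(1 − 0.13810642)·10.7/353 = 8.0567521 × 10^-4.
Tier 3: Wₕ = 0.82439024; term = 0.82439024²·(1 − 0.05500458)·18.1/660 = 0.017612866.
Sum = 0.018418541.

0.01842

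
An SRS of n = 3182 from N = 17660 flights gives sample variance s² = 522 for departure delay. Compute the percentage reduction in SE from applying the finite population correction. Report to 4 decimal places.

f = n/N = 3182/17660 = 0.18018120.
SE_no-fpc = √(s²/n) = 0.40502811; SE_fpc = √((1−f)s²/n) = 0.36672803.
Ratio = √(1−f) = 0.90543846. Reduction = 100·(1 − 0.90543846) = 9.4562%.

9.4562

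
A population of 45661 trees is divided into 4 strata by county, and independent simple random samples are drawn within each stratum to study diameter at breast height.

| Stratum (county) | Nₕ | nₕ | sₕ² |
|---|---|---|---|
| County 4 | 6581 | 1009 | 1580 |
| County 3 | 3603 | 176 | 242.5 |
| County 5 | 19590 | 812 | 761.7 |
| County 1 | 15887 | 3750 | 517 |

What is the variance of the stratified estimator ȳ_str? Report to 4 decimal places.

Var(ȳ_str) = Σₕ Wₕ²(1 − fₕ)sₕ²/nₕ with Wₕ = Nₕ/N, N = 45661.
County 4: Wₕ = 0.14412737; term = 0.14412737²·(1 − 0.15332016)·1580/1009 = 0.027540897.
County 3: Wₕ = 0.07890760; term = 0.07890760²·(1 − 0.04884818)·242.5/176 = 0.0081599332.
County 5: Wₕ = 0.42903134; term = 0.42903134²·(1 − 0.04144972)·761.7/812 = 0.16550871.
County 1: Wₕ = 0.34793369; term = 0.34793369²·(1 − 0.23604205)·517/3750 = 0.012750338.
Sum = 0.21395988.

0.2140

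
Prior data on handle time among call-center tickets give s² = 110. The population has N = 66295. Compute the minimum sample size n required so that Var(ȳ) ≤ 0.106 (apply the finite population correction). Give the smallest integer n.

1022

Without fpc, n₀ = s²/D = 110/0.106 = 1037.7358.
With fpc, (1 − n/N)·s²/n ≤ D requires n ≥ n₀/(1 + n₀/N) = 1037.7358/(1 + 1037.7358/66295) = 1021.7422.
Rounding up, n = 1022.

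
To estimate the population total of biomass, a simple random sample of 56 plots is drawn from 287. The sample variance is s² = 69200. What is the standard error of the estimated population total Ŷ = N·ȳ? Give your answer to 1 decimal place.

Var(Ŷ) = N²·Var(ȳ) = N²·(1 − n/N)·s²/n.
f = 56/287 = 0.19512195; Var(ȳ) = 0.80487805·69200/56 = 994.5993.
Var(Ŷ) = 287² · 994.5993 = 8.192415 × 10^7.
SE(Ŷ) = √(8.192415 × 10^7) = 9051.2.

9051.2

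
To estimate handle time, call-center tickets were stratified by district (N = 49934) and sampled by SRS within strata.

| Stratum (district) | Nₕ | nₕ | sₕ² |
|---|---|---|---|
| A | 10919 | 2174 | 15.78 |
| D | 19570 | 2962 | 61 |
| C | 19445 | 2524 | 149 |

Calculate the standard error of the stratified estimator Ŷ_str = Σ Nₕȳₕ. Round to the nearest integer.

5178

Var(Ŷ_str) = Σₕ Nₕ²(1 − fₕ)sₕ²/nₕ.
A: 10919²·(1 − 2174/10919)·15.78/2174 = 693090.81.
D: 19570²·(1 − 2962/19570)·61/2962 = 6.693495 × 10^6.
C: 19445²·(1 − 2524/19445)·149/2524 = 1.9423652 × 10^7.
Sum = 2.6810238 × 10^7.
SE = √(2.6810238 × 10^7) = 5178.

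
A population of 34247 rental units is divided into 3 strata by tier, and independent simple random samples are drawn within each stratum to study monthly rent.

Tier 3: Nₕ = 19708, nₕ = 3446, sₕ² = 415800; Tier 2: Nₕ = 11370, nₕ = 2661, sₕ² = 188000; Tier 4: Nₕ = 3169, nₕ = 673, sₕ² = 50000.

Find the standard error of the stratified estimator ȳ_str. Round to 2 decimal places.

Var(ȳ_str) = Σₕ Wₕ²(1 − fₕ)sₕ²/nₕ with Wₕ = Nₕ/N, N = 34247.
Tier 3: Wₕ = 0.57546646; term = 0.57546646²·(1 − 0.17485285)·415800/3446 = 32.971648.
Tier 2: Wₕ = 0.33199988; term = 0.33199988²·(1 − 0.23403694)·188000/2661 = 5.9648107.
Tier 4: Wₕ = 0.09253365; term = 0.09253365²·(1 − 0.21236983)·50000/673 = 0.50104495.
Sum = 39.437504.
SE = √(39.437504) = 6.28.

6.28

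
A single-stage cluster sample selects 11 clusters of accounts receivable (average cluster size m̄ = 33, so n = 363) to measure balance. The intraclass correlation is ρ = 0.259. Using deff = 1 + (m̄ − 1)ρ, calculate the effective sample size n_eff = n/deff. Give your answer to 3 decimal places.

39.083

deff = 1 + (33 − 1)·0.259 = 1 + 8.288 = 9.288.
n_eff = 363 / 9.288 = 39.083.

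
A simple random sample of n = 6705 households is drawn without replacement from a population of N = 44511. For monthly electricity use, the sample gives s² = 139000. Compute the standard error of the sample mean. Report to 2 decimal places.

Under SRS without replacement, Var(ȳ) = (1 − f)·s²/n with f = n/N = 6705/44511 = 0.15063692.
Var(ȳ) = (1 − 0.15063692)·139000/6705 = 0.84936308·20.730798 = 17.607974.
SE(ȳ) = √(17.607974) = 4.20.

4.20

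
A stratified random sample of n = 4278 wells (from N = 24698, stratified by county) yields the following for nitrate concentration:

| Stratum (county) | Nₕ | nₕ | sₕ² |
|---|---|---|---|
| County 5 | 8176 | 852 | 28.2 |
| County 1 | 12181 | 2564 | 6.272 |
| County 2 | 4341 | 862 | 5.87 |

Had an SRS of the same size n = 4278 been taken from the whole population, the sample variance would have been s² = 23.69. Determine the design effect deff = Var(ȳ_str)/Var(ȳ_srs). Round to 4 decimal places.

Var(ȳ_str) = Σ Wₕ²(1−fₕ)sₕ²/nₕ with Wₕ = Nₕ/24698:
  County 5: (8176/24698)²·(1−852/8176)·28.2/852 = 0.0032491904
  County 1: (12181/24698)²·(1−2564/12181)·6.272/2564 = 4.6977188 × 10^-4
  County 2: (4341/24698)²·(1−862/4341)·5.87/862 = 1.6859763 × 10^-4
  → Var(ȳ_str) = 0.0038875599.
Var(ȳ_srs) = (1 − 4278/24698)·23.69/4278 = 0.0045784474.
deff = 0.0038875599 / 0.0045784474 = 0.8491.

0.8491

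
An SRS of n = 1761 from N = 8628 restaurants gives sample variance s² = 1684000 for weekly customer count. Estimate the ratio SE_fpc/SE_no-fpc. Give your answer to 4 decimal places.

f = n/N = 1761/8628 = 0.20410292.
SE_no-fpc = √(s²/n) = 30.923694; SE_fpc = √((1−f)s²/n) = 27.587975.
Ratio = √(1−f) = 0.89213064.

0.8921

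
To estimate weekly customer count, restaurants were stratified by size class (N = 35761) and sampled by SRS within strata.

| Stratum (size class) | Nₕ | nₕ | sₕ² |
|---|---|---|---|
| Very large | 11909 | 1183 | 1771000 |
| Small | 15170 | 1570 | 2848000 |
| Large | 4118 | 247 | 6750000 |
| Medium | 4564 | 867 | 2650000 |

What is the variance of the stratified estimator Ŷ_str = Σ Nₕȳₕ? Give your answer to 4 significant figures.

Var(Ŷ_str) = Σₕ Nₕ²(1 − fₕ)sₕ²/nₕ.
Very large: 11909²·(1 − 1183/11909)·1771000/1183 = 1.9122598 × 10^11.
Small: 15170²·(1 − 1570/15170)·2848000/1570 = 3.742526 × 10^11.
Large: 4118²·(1 − 247/4118)·6750000/247 = 4.3562855 × 10^11.
Medium: 4564²·(1 − 867/4564)·2650000/867 = 5.1572937 × 10^10.
Sum = 1.0526801 × 10^12.

1.053 × 10^12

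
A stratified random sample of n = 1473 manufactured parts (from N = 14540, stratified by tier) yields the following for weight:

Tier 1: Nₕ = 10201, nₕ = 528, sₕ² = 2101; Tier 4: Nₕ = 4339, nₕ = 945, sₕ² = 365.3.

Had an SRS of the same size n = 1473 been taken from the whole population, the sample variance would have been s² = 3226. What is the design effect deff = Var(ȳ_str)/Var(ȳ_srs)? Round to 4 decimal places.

0.9573

Var(ȳ_str) = Σ Wₕ²(1−fₕ)sₕ²/nₕ with Wₕ = Nₕ/14540:
  Tier 1: (10201/14540)²·(1−528/10201)·2101/528 = 1.8572367
  Tier 4: (4339/14540)²·(1−945/4339)·365.3/945 = 0.026927159
  → Var(ȳ_str) = 1.8841639.
Var(ȳ_srs) = (1 − 1473/14540)·3226/1473 = 1.9682176.
deff = 1.8841639 / 1.9682176 = 0.9573.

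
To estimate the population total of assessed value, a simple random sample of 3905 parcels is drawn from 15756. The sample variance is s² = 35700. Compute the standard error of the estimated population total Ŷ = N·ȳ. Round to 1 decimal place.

Var(Ŷ) = N²·Var(ȳ) = N²·(1 − n/N)·s²/n.
f = 3905/15756 = 0.24784209; Var(ȳ) = 0.75215791·35700/3905 = 6.876322.
Var(Ŷ) = 15756² · 6.876322 = 1.7070575 × 10^9.
SE(Ŷ) = √(1.7070575 × 10^9) = 41316.6.

41316.6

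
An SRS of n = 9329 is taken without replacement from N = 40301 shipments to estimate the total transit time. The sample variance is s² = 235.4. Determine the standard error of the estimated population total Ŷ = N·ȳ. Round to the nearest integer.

Var(Ŷ) = N²·Var(ȳ) = N²·(1 − n/N)·s²/n.
f = 9329/40301 = 0.23148309; Var(ȳ) = 0.76851691·235.4/9329 = 0.019392098.
Var(Ŷ) = 40301² · 0.019392098 = 3.1496075 × 10^7.
SE(Ŷ) = √(3.1496075 × 10^7) = 5612.

5612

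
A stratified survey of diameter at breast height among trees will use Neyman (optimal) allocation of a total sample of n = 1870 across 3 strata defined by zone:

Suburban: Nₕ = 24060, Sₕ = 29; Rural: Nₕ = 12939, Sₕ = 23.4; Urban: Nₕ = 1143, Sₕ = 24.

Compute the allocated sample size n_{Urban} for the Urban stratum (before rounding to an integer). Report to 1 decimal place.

Neyman allocation: nₕ = n·NₕSₕ / Σⱼ NⱼSⱼ.
Σ NⱼSⱼ = 24060·29 + 12939·23.4 + 1143·24 = 1.0279446 × 10^6.
n_{Urban} = 1870·1143·24 / (1.0279446 × 10^6) = 49.9.

49.9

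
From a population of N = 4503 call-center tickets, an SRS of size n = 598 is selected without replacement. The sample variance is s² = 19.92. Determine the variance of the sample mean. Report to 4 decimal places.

Under SRS without replacement, Var(ȳ) = (1 − f)·s²/n with f = n/N = 598/4503 = 0.13280036.
Var(ȳ) = (1 − 0.13280036)·19.92/598 = 0.86719964·0.033311037 = 0.028887319.

0.0289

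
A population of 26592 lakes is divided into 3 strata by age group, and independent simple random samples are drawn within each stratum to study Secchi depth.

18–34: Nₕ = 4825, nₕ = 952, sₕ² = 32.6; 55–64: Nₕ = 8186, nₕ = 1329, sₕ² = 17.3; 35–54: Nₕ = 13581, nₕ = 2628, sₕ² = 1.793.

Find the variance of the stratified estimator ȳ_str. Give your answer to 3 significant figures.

0.00208

Var(ȳ_str) = Σₕ Wₕ²(1 − fₕ)sₕ²/nₕ with Wₕ = Nₕ/N, N = 26592.
18–34: Wₕ = 0.18144555; term = 0.18144555²·(1 − 0.19730570)·32.6/952 = 9.0494766 × 10^-4.
55–64: Wₕ = 0.30783694; term = 0.30783694²·(1 − 0.16235035)·17.3/1329 = 0.0010332966.
35–54: Wₕ = 0.51071751; term = 0.51071751²·(1 − 0.19350563)·1.793/2628 = 1.4352176 × 10^-4.
Sum = 0.002081766.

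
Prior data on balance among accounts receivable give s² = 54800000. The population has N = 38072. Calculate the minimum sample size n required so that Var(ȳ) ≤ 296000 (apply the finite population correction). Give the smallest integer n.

Without fpc, n₀ = s²/D = 54800000/296000 = 185.1351.
With fpc, (1 − n/N)·s²/n ≤ D requires n ≥ n₀/(1 + n₀/N) = 185.1351/(1 + 185.1351/38072) = 184.2392.
Rounding up, n = 185.

185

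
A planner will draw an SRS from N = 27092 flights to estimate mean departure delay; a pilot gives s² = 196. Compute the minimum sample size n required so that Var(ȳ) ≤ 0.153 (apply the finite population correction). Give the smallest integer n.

Without fpc, n₀ = s²/D = 196/0.153 = 1281.0458.
With fpc, (1 − n/N)·s²/n ≤ D requires n ≥ n₀/(1 + n₀/N) = 1281.0458/(1 + 1281.0458/27092) = 1223.2065.
Rounding up, n = 1224.

1224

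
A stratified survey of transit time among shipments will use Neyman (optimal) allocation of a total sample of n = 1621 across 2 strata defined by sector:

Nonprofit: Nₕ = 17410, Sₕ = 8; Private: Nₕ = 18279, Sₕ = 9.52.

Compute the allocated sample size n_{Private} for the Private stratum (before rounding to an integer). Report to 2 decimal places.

900.36

Neyman allocation: nₕ = n·NₕSₕ / Σⱼ NⱼSⱼ.
Σ NⱼSⱼ = 17410·8 + 18279·9.52 = 313296.08.
n_{Private} = 1621·18279·9.52 / 313296.08 = 900.36.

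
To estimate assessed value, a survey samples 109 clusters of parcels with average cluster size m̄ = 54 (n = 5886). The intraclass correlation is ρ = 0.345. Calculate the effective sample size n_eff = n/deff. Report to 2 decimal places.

305.21

deff = 1 + (54 − 1)·0.345 = 1 + 18.285 = 19.285.
n_eff = 5886 / 19.285 = 305.21.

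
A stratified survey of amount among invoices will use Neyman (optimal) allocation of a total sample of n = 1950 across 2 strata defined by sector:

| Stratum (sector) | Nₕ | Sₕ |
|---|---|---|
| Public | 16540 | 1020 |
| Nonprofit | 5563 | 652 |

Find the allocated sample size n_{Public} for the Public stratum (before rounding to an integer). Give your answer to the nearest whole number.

1605

Neyman allocation: nₕ = n·NₕSₕ / Σⱼ NⱼSⱼ.
Σ NⱼSⱼ = 16540·1020 + 5563·652 = 2.0497876 × 10^7.
n_{Public} = 1950·16540·1020 / (2.0497876 × 10^7) = 1605.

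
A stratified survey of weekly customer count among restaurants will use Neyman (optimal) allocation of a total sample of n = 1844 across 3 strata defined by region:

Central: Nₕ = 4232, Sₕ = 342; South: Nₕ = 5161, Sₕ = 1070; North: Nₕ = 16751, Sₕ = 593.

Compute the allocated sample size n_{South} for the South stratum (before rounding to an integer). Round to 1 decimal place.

Neyman allocation: nₕ = n·NₕSₕ / Σⱼ NⱼSⱼ.
Σ NⱼSⱼ = 4232·342 + 5161·1070 + 16751·593 = 1.6902957 × 10^7.
n_{South} = 1844·5161·1070 / (1.6902957 × 10^7) = 602.4.

602.4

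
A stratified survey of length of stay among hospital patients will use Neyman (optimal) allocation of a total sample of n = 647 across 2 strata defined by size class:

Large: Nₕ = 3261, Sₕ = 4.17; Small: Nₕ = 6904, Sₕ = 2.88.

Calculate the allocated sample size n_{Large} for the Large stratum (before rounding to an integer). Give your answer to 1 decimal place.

Neyman allocation: nₕ = n·NₕSₕ / Σⱼ NⱼSⱼ.
Σ NⱼSⱼ = 3261·4.17 + 6904·2.88 = 33481.89.
n_{Large} = 647·3261·4.17 / 33481.89 = 262.8.

262.8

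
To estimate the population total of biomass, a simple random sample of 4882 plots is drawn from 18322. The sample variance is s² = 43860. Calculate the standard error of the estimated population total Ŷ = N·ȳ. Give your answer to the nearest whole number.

47035

Var(Ŷ) = N²·Var(ȳ) = N²·(1 − n/N)·s²/n.
f = 4882/18322 = 0.26645563; Var(ȳ) = 0.73354437·43860/4882 = 6.5901795.
Var(Ŷ) = 18322² · 6.5901795 = 2.2122948 × 10^9.
SE(Ŷ) = √(2.2122948 × 10^9) = 47035.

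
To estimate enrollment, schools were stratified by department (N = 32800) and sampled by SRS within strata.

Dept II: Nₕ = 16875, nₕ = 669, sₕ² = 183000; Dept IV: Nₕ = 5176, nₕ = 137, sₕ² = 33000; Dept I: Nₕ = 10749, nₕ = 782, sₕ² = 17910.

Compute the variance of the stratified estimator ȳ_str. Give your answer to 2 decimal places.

77.65

Var(ȳ_str) = Σₕ Wₕ²(1 − fₕ)sₕ²/nₕ with Wₕ = Nₕ/N, N = 32800.
Dept II: Wₕ = 0.51448171; term = 0.51448171²·(1 − 0.03964444)·183000/669 = 69.53395.
Dept IV: Wₕ = 0.15780488; term = 0.15780488²·(1 − 0.02646832)·33000/137 = 5.8396163.
Dept I: Wₕ = 0.32771341; term = 0.32771341²·(1 − 0.07275095)·17910/782 = 2.2807289.
Sum = 77.654295.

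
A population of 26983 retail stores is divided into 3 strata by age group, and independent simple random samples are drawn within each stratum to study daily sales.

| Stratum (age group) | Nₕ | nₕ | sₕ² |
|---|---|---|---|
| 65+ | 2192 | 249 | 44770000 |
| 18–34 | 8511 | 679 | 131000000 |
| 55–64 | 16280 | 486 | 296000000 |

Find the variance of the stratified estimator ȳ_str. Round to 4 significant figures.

233800

Var(ȳ_str) = Σₕ Wₕ²(1 − fₕ)sₕ²/nₕ with Wₕ = Nₕ/N, N = 26983.
65+: Wₕ = 0.08123633; term = 0.08123633²·(1 − 0.11359489)·44770000/249 = 1051.7696.
18–34: Wₕ = 0.31542082; term = 0.31542082²·(1 − 0.07977911)·131000000/679 = 17663.401.
55–64: Wₕ = 0.60334285; term = 0.60334285²·(1 − 0.02985258)·296000000/486 = 215090.64.
Sum = 233805.81.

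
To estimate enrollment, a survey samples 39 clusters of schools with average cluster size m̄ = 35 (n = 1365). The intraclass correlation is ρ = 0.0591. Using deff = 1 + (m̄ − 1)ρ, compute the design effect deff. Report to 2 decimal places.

deff = 1 + (35 − 1)·0.0591 = 1 + 2.0094 = 3.0094.

3.01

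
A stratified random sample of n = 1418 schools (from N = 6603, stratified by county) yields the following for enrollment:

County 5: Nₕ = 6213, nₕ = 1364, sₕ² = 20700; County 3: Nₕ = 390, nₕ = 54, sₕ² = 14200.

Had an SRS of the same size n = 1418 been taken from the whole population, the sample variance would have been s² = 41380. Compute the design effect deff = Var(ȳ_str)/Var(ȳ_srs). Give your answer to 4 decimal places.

Var(ȳ_str) = Σ Wₕ²(1−fₕ)sₕ²/nₕ with Wₕ = Nₕ/6603:
  County 5: (6213/6603)²·(1−1364/6213)·20700/1364 = 10.486412
  County 3: (390/6603)²·(1−54/390)·14200/54 = 0.79034348
  → Var(ȳ_str) = 11.276755.
Var(ȳ_srs) = (1 − 1418/6603)·41380/1418 = 22.915098.
deff = 11.276755 / 22.915098 = 0.4921.

0.4921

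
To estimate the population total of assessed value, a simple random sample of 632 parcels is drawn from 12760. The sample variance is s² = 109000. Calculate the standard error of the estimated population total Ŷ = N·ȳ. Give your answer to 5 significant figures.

Var(Ŷ) = N²·Var(ȳ) = N²·(1 − n/N)·s²/n.
f = 632/12760 = 0.04952978; Var(ȳ) = 0.95047022·109000/632 = 163.92603.
Var(Ŷ) = 12760² · 163.92603 = 2.6690043 × 10^10.
SE(Ŷ) = √(2.6690043 × 10^10) = 163370.

163370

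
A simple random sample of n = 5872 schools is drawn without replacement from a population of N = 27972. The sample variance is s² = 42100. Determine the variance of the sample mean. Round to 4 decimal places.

5.6645

Under SRS without replacement, Var(ȳ) = (1 − f)·s²/n with f = n/N = 5872/27972 = 0.20992421.
Var(ȳ) = (1 − 0.20992421)·42100/5872 = 0.79007579·7.1696185 = 5.664542.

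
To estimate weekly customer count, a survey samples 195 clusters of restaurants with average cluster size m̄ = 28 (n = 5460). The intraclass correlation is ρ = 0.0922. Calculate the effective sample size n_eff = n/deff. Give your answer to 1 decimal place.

deff = 1 + (28 − 1)·0.0922 = 1 + 2.4894 = 3.4894.
n_eff = 5460 / 3.4894 = 1564.7.

1564.7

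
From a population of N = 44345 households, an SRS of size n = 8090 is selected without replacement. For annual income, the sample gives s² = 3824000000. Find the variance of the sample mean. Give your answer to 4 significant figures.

386400

Under SRS without replacement, Var(ȳ) = (1 − f)·s²/n with f = n/N = 8090/44345 = 0.18243319.
Var(ȳ) = (1 − 0.18243319)·3824000000/8090 = 0.81756681·472682.32 = 386449.38.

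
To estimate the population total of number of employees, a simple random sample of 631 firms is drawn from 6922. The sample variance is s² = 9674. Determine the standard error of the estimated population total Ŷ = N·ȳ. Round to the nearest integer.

25838

Var(Ŷ) = N²·Var(ȳ) = N²·(1 − n/N)·s²/n.
f = 631/6922 = 0.09115862; Var(ȳ) = 0.90884138·9674/631 = 13.933647.
Var(Ŷ) = 6922² · 13.933647 = 6.6761793 × 10^8.
SE(Ŷ) = √(6.6761793 × 10^8) = 25838.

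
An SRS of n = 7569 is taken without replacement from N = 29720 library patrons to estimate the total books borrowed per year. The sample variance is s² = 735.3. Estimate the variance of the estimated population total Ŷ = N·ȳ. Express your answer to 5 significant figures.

6.3954 × 10^7

Var(Ŷ) = N²·Var(ȳ) = N²·(1 − n/N)·s²/n.
f = 7569/29720 = 0.25467699; Var(ȳ) = 0.74532301·735.3/7569 = 0.072405339.
Var(Ŷ) = 29720² · 0.072405339 = 6.3954072 × 10^7.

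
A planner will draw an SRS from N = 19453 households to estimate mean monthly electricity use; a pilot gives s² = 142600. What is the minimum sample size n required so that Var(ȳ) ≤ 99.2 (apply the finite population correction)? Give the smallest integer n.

Without fpc, n₀ = s²/D = 142600/99.2 = 1437.5000.
With fpc, (1 − n/N)·s²/n ≤ D requires n ≥ n₀/(1 + n₀/N) = 1437.5000/(1 + 1437.5000/19453) = 1338.5839.
Rounding up, n = 1339.

1339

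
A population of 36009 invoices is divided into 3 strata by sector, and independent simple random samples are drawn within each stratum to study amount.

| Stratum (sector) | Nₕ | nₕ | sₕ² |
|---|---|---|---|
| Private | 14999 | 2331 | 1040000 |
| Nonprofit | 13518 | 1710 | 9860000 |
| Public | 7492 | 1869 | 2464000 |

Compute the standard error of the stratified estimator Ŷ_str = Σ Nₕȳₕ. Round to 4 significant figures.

Var(Ŷ_str) = Σₕ Nₕ²(1 − fₕ)sₕ²/nₕ.
Private: 14999²·(1 − 2331/14999)·1040000/2331 = 8.4773756 × 10^10.
Nonprofit: 13518²·(1 − 1710/13518)·9860000/1710 = 9.2038513 × 10^11.
Public: 7492²·(1 − 1869/7492)·2464000/1869 = 5.5538897 × 10^10.
Sum = 1.0606978 × 10^12.
SE = √(1.0606978 × 10^12) = 1.030 × 10^6.

1.030 × 10^6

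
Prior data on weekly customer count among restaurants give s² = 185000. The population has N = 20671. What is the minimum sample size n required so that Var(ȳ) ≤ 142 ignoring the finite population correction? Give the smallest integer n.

1303

Without fpc, n₀ = s²/D = 185000/142 = 1302.8169.
Rounding up, n = 1303.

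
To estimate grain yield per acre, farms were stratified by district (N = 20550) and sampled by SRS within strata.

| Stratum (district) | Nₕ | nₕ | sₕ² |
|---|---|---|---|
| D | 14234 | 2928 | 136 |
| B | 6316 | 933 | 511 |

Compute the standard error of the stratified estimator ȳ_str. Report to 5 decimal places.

Var(ȳ_str) = Σₕ Wₕ²(1 − fₕ)sₕ²/nₕ with Wₕ = Nₕ/N, N = 20550.
D: Wₕ = 0.69265207; term = 0.69265207²·(1 − 0.20570465)·136/2928 = 0.01770028.
B: Wₕ = 0.30734793; term = 0.30734793²·(1 − 0.14772008)·511/933 = 0.044094265.
Sum = 0.061794545.
SE = √(0.061794545) = 0.24859.

0.24859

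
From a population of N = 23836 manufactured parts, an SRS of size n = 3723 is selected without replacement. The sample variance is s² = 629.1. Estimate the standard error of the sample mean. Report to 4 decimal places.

0.3776

Under SRS without replacement, Var(ȳ) = (1 − f)·s²/n with f = n/N = 3723/23836 = 0.15619231.
Var(ȳ) = (1 − 0.15619231)·629.1/3723 = 0.84380769·0.16897663 = 0.14258378.
SE(ȳ) = √(0.14258378) = 0.3776.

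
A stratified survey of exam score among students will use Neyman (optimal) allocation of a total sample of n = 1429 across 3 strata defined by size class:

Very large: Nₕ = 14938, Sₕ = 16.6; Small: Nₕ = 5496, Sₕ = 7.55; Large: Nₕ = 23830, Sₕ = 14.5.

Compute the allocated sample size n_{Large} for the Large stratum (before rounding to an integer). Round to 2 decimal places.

777.59

Neyman allocation: nₕ = n·NₕSₕ / Σⱼ NⱼSⱼ.
Σ NⱼSⱼ = 14938·16.6 + 5496·7.55 + 23830·14.5 = 635000.6.
n_{Large} = 1429·23830·14.5 / 635000.6 = 777.59.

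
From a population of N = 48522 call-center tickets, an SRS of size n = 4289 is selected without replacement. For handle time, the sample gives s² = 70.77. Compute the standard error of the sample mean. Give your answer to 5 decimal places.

Under SRS without replacement, Var(ȳ) = (1 − f)·s²/n with f = n/N = 4289/48522 = 0.08839289.
Var(ȳ) = (1 − 0.08839289)·70.77/4289 = 0.91160711·0.01650035 = 0.015041836.
SE(ȳ) = √(0.015041836) = 0.12265.

0.12265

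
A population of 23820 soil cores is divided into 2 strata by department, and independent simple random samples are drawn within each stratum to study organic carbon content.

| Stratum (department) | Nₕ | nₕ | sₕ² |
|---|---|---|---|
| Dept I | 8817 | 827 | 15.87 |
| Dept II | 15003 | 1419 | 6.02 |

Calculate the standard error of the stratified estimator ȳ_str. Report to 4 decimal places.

0.0625

Var(ȳ_str) = Σₕ Wₕ²(1 − fₕ)sₕ²/nₕ with Wₕ = Nₕ/N, N = 23820.
Dept I: Wₕ = 0.37015113; term = 0.37015113²·(1 − 0.09379608)·15.87/827 = 0.0023826241.
Dept II: Wₕ = 0.62984887; term = 0.62984887²·(1 − 0.09458108)·6.02/1419 = 0.0015238295.
Sum = 0.0039064536.
SE = √(0.0039064536) = 0.0625.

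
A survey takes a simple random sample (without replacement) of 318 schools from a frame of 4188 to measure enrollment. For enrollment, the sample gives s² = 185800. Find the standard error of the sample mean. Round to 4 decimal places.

Under SRS without replacement, Var(ȳ) = (1 − f)·s²/n with f = n/N = 318/4188 = 0.07593123.
Var(ȳ) = (1 − 0.07593123)·185800/318 = 0.92406877·584.27673 = 539.91188.
SE(ȳ) = √(539.91188) = 23.2360.

23.2360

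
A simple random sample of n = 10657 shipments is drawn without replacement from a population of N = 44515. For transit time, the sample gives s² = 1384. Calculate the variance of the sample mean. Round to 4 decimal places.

0.0988

Under SRS without replacement, Var(ȳ) = (1 − f)·s²/n with f = n/N = 10657/44515 = 0.23940245.
Var(ȳ) = (1 − 0.23940245)·1384/10657 = 0.76059755·0.12986769 = 0.098777049.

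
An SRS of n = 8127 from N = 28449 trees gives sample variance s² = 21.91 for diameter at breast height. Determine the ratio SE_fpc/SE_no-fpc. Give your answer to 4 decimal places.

0.8452

f = n/N = 8127/28449 = 0.28566909.
SE_no-fpc = √(s²/n) = 0.051922555; SE_fpc = √((1−f)s²/n) = 0.043883957.
Ratio = √(1−f) = 0.84518099.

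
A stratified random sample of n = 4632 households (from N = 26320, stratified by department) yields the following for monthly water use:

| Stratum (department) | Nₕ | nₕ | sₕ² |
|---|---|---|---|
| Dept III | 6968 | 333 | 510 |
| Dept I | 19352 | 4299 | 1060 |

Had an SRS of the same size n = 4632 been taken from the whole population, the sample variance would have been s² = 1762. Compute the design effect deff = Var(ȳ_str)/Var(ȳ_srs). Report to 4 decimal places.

0.6569

Var(ȳ_str) = Σ Wₕ²(1−fₕ)sₕ²/nₕ with Wₕ = Nₕ/26320:
  Dept III: (6968/26320)²·(1−333/6968)·510/333 = 0.10221232
  Dept I: (19352/26320)²·(1−4299/19352)·1060/4299 = 0.10368491
  → Var(ȳ_str) = 0.20589723.
Var(ȳ_srs) = (1 − 4632/26320)·1762/4632 = 0.31345195.
deff = 0.20589723 / 0.31345195 = 0.6569.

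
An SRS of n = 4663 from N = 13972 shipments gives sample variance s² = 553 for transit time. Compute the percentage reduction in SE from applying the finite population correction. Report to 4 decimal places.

f = n/N = 4663/13972 = 0.33373891.
SE_no-fpc = √(s²/n) = 0.34437361; SE_fpc = √((1−f)s²/n) = 0.28109433.
Ratio = √(1−f) = 0.81624818. Reduction = 100·(1 − 0.81624818) = 18.3752%.

18.3752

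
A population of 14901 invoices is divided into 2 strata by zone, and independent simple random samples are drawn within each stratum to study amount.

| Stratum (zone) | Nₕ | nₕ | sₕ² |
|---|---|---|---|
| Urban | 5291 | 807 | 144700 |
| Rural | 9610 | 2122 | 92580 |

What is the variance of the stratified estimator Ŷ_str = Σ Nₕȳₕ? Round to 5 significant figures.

7.3935 × 10^9

Var(Ŷ_str) = Σₕ Nₕ²(1 − fₕ)sₕ²/nₕ.
Urban: 5291²·(1 − 807/5291)·144700/807 = 4.2540086 × 10^9.
Rural: 9610²·(1 − 2122/9610)·92580/2122 = 3.1395039 × 10^9.
Sum = 7.3935125 × 10^9.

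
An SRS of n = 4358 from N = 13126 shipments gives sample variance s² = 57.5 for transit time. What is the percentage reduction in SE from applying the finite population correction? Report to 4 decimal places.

f = n/N = 4358/13126 = 0.33201280.
SE_no-fpc = √(s²/n) = 0.11486569; SE_fpc = √((1−f)s²/n) = 0.093880281.
Ratio = √(1−f) = 0.81730484. Reduction = 100·(1 − 0.81730484) = 18.2695%.

18.2695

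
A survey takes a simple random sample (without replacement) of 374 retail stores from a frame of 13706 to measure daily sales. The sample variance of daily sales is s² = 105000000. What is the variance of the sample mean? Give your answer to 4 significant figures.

273100

Under SRS without replacement, Var(ȳ) = (1 − f)·s²/n with f = n/N = 374/13706 = 0.02728732.
Var(ȳ) = (1 − 0.02728732)·105000000/374 = 0.97271268·280748.66 = 273087.78.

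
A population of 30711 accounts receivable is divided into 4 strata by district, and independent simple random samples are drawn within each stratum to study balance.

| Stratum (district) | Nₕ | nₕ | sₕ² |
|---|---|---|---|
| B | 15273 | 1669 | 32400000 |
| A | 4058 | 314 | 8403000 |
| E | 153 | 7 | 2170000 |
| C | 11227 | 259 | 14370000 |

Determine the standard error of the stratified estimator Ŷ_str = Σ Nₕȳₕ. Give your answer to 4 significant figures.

Var(Ŷ_str) = Σₕ Nₕ²(1 − fₕ)sₕ²/nₕ.
B: 15273²·(1 − 1669/15273)·32400000/1669 = 4.0334776 × 10^12.
A: 4058²·(1 − 314/4058)·8403000/314 = 4.0658617 × 10^11.
E: 153²·(1 − 7/153)·2170000/7 = 6.92478 × 10^9.
C: 11227²·(1 − 259/11227)·14370000/259 = 6.8320049 × 10^12.
Sum = 1.1278993 × 10^13.
SE = √(1.1278993 × 10^13) = 3.358 × 10^6.

3.358 × 10^6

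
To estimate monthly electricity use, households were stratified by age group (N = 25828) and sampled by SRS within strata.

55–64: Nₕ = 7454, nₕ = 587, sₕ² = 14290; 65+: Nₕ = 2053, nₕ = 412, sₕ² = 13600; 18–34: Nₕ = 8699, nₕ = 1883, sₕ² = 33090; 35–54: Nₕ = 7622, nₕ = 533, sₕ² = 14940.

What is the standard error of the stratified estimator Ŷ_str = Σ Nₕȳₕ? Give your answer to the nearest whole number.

Var(Ŷ_str) = Σₕ Nₕ²(1 − fₕ)sₕ²/nₕ.
55–64: 7454²·(1 − 587/7454)·14290/587 = 1.2460933 × 10^9.
65+: 2053²·(1 − 412/2053)·13600/412 = 1.1120882 × 10^8.
18–34: 8699²·(1 − 1883/8699)·33090/1883 = 1.0419464 × 10^9.
35–54: 7622²·(1 − 533/7622)·14940/533 = 1.514528 × 10^9.
Sum = 3.9137765 × 10^9.
SE = √(3.9137765 × 10^9) = 62560.

62560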